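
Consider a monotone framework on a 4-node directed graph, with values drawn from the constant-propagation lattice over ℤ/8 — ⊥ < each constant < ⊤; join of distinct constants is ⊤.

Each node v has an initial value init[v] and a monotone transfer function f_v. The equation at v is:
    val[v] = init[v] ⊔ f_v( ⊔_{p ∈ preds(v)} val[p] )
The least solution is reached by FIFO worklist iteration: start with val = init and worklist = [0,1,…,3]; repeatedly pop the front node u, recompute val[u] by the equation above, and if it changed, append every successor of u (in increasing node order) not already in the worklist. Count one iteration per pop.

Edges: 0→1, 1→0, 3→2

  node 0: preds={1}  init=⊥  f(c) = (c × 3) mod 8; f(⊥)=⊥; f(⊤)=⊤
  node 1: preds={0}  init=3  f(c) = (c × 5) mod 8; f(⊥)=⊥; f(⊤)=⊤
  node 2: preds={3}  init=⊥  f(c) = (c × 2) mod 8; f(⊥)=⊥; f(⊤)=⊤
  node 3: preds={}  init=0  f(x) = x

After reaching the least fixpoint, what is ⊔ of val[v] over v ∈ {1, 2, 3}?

Iteration log — 6 steps:
  step 1. node 0  ⊔preds=3  new=1  old=⊥  +wl: 
  step 2. node 1  ⊔preds=1  new=⊤  old=3  +wl: 0
  step 3. node 2  ⊔preds=0  new=0  old=⊥  +wl: 
  step 4. node 3  ⊔preds=⊥  new=0  stable
  step 5. node 0  ⊔preds=⊤  new=⊤  old=1  +wl: 1
  step 6. node 1  ⊔preds=⊤  new=⊤  stable

Least fixpoint reached:
  node 0: ⊤
  node 1: ⊤
  node 2: 0
  node 3: 0

⊤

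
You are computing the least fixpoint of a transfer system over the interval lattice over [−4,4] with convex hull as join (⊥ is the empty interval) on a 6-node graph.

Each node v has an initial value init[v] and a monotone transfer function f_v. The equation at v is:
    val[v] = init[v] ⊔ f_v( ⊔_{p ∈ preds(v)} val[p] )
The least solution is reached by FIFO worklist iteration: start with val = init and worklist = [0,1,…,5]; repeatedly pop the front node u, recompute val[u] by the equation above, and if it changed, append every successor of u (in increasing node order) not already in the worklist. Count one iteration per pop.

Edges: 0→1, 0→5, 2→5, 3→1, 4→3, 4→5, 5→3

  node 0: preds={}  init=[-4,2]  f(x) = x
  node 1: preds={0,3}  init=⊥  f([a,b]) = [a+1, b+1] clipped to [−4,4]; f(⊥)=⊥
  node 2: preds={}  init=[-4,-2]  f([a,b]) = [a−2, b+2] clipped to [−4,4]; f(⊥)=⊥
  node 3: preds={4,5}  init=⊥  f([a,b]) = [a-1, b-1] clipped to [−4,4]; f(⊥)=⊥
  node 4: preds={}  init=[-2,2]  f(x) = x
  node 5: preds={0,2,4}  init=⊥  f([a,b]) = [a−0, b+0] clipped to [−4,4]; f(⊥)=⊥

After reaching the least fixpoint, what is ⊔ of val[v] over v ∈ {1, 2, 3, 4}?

Trace (9 dequeues):
  [1] u=0 | in ⊥ | out [-4,2] | ==
  [2] u=1 | in [-4,2] | out [-3,3] | prev ⊥ | push {}
  [3] u=2 | in ⊥ | out [-4,-2] | ==
  [4] u=3 | in [-2,2] | out [-3,1] | prev ⊥ | push {1}
  [5] u=4 | in ⊥ | out [-2,2] | ==
  [6] u=5 | in [-4,2] | out [-4,2] | prev ⊥ | push {3}
  [7] u=1 | in [-4,2] | out [-3,3] | ==
  [8] u=3 | in [-4,2] | out [-4,1] | prev [-3,1] | push {1}
  [9] u=1 | in [-4,2] | out [-3,3] | ==

Converged values:
  [0] [-4,2]
  [1] [-3,3]
  [2] [-4,-2]
  [3] [-4,1]
  [4] [-2,2]
  [5] [-4,2]

[-4,3]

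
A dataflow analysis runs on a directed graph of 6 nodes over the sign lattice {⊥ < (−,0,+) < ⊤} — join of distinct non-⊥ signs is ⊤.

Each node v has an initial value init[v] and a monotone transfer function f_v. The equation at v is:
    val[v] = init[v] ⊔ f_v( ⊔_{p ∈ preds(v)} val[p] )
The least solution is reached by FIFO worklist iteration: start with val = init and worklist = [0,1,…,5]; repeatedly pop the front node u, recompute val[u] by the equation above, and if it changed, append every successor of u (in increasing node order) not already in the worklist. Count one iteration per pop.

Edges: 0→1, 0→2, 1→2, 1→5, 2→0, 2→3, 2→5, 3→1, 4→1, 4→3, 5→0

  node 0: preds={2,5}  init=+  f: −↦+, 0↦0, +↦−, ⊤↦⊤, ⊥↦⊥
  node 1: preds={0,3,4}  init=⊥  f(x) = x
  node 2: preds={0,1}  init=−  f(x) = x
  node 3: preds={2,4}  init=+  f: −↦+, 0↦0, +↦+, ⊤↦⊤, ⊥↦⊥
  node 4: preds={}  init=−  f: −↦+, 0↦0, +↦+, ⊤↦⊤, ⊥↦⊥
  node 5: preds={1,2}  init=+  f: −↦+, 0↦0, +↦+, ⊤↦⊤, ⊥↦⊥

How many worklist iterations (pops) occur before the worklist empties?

Iteration log — 8 steps:
  step 1. node 0  ⊔preds=⊤  new=⊤  old=+  +wl: 
  step 2. node 1  ⊔preds=⊤  new=⊤  old=⊥  +wl: 
  step 3. node 2  ⊔preds=⊤  new=⊤  old=−  +wl: 0
  step 4. node 3  ⊔preds=⊤  new=⊤  old=+  +wl: 1
  step 5. node 4  ⊔preds=⊥  new=−  stable
  step 6. node 5  ⊔preds=⊤  new=⊤  old=+  +wl: 
  step 7. node 0  ⊔preds=⊤  new=⊤  stable
  step 8. node 1  ⊔preds=⊤  new=⊤  stable

Least fixpoint reached:
  node 0: ⊤
  node 1: ⊤
  node 2: ⊤
  node 3: ⊤
  node 4: −
  node 5: ⊤

8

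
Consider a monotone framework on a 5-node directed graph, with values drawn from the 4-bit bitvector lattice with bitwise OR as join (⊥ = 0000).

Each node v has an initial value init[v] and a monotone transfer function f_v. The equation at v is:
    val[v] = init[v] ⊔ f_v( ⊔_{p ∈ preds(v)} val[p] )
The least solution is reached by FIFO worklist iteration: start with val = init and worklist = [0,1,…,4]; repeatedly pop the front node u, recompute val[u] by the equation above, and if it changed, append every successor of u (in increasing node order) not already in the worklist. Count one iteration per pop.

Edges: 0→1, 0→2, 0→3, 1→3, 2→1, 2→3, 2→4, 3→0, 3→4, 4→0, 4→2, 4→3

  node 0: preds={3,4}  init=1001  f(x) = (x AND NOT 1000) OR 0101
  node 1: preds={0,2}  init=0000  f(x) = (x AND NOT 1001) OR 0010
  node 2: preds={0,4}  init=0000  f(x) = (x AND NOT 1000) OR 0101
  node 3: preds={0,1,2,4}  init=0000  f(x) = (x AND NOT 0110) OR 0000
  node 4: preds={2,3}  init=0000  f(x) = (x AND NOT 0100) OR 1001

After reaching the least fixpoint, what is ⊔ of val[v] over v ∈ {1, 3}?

1111

Iteration log — 9 steps:
  step 1. node 0  ⊔preds=0000  new=1101  old=1001  +wl: 
  step 2. node 1  ⊔preds=1101  new=0110  old=0000  +wl: 
  step 3. node 2  ⊔preds=1101  new=0101  old=0000  +wl: 1
  step 4. node 3  ⊔preds=1111  new=1001  old=0000  +wl: 0
  step 5. node 4  ⊔preds=1101  new=1001  old=0000  +wl: 2,3
  step 6. node 1  ⊔preds=1101  new=0110  stable
  step 7. node 0  ⊔preds=1001  new=1101  stable
  step 8. node 2  ⊔preds=1101  new=0101  stable
  step 9. node 3  ⊔preds=1111  new=1001  stable

Least fixpoint reached:
  node 0: 1101
  node 1: 0110
  node 2: 0101
  node 3: 1001
  node 4: 1001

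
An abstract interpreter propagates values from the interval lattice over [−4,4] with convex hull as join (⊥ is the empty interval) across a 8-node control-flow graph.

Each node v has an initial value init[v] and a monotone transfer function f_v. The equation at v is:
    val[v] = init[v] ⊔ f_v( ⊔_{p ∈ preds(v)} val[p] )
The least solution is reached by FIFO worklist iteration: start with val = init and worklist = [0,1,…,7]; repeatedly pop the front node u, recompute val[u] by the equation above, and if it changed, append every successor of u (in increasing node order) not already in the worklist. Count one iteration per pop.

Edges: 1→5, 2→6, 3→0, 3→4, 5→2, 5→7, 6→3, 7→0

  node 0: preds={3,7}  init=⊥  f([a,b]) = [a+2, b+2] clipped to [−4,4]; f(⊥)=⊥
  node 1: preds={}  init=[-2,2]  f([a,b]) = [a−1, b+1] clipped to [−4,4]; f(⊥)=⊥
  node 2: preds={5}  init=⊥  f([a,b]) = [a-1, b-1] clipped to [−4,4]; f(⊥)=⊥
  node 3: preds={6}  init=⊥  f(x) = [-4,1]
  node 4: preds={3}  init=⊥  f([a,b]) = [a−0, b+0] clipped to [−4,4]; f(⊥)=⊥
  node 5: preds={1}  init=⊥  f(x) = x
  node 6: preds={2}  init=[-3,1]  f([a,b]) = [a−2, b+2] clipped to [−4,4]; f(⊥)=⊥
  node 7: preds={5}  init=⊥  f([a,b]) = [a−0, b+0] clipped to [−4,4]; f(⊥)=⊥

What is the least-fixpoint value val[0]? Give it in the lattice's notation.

Worklist (12 pops):
  #1 pop 0: in=⊥ → ⊥ (no change)
  #2 pop 1: in=⊥ → [-2,2] (no change)
  #3 pop 2: in=⊥ → ⊥ (no change)
  #4 pop 3: in=[-3,1] → [-4,1] (was ⊥); enqueue [0]
  #5 pop 4: in=[-4,1] → [-4,1] (was ⊥); enqueue []
  #6 pop 5: in=[-2,2] → [-2,2] (was ⊥); enqueue [2]
  #7 pop 6: in=⊥ → [-3,1] (no change)
  #8 pop 7: in=[-2,2] → [-2,2] (was ⊥); enqueue []
  #9 pop 0: in=[-4,2] → [-2,4] (was ⊥); enqueue []
  #10 pop 2: in=[-2,2] → [-3,1] (was ⊥); enqueue [6]
  #11 pop 6: in=[-3,1] → [-4,3] (was [-3,1]); enqueue [3]
  #12 pop 3: in=[-4,3] → [-4,1] (no change)

Fixpoint:
  val[0] = [-2,4]
  val[1] = [-2,2]
  val[2] = [-3,1]
  val[3] = [-4,1]
  val[4] = [-4,1]
  val[5] = [-2,2]
  val[6] = [-4,3]
  val[7] = [-2,2]

[-2,4]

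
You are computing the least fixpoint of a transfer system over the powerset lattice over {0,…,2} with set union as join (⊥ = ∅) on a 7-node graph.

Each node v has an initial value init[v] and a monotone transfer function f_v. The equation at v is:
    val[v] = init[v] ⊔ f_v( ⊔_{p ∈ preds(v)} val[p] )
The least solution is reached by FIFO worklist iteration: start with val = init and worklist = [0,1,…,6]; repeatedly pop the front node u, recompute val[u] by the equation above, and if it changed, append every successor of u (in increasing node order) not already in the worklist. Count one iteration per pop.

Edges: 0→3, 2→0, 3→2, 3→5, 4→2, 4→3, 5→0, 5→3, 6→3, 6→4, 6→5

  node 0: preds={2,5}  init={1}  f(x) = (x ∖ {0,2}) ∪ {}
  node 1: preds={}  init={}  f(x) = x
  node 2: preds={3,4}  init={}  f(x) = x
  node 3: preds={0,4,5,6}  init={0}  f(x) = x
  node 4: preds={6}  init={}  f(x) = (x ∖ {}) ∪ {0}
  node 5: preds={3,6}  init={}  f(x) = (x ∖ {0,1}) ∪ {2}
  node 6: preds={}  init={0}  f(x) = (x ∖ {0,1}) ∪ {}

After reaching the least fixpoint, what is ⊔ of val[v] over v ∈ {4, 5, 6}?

{0,2}

Worklist (14 pops):
  #1 pop 0: in={} → {1} (no change)
  #2 pop 1: in={} → {} (no change)
  #3 pop 2: in={0} → {0} (was {}); enqueue [0]
  #4 pop 3: in={0,1} → {0,1} (was {0}); enqueue [2]
  #5 pop 4: in={0} → {0} (was {}); enqueue [3]
  #6 pop 5: in={0,1} → {2} (was {}); enqueue []
  #7 pop 6: in={} → {0} (no change)
  #8 pop 0: in={0,2} → {1} (no change)
  #9 pop 2: in={0,1} → {0,1} (was {0}); enqueue [0]
  #10 pop 3: in={0,1,2} → {0,1,2} (was {0,1}); enqueue [2,5]
  #11 pop 0: in={0,1,2} → {1} (no change)
  #12 pop 2: in={0,1,2} → {0,1,2} (was {0,1}); enqueue [0]
  #13 pop 5: in={0,1,2} → {2} (no change)
  #14 pop 0: in={0,1,2} → {1} (no change)

Fixpoint:
  val[0] = {1}
  val[1] = {}
  val[2] = {0,1,2}
  val[3] = {0,1,2}
  val[4] = {0}
  val[5] = {2}
  val[6] = {0}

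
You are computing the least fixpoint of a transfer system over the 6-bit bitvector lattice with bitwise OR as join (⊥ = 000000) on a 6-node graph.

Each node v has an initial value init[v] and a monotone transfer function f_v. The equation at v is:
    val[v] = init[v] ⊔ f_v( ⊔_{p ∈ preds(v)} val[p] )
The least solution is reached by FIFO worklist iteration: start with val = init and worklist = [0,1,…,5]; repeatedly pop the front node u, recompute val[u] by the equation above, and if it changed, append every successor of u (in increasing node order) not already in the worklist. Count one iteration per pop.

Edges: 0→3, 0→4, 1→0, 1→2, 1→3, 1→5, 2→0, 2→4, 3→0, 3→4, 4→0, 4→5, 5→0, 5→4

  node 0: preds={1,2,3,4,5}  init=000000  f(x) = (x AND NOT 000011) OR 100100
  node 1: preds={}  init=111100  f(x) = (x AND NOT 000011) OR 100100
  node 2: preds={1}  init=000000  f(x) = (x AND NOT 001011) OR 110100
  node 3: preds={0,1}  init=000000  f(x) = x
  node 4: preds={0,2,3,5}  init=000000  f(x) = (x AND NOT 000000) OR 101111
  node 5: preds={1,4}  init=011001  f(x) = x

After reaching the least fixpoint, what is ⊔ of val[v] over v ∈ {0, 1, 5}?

111111

Worklist (8 pops):
  #1 pop 0: in=111101 → 111100 (was 000000); enqueue []
  #2 pop 1: in=000000 → 111100 (no change)
  #3 pop 2: in=111100 → 110100 (was 000000); enqueue [0]
  #4 pop 3: in=111100 → 111100 (was 000000); enqueue []
  #5 pop 4: in=111101 → 111111 (was 000000); enqueue []
  #6 pop 5: in=111111 → 111111 (was 011001); enqueue [4]
  #7 pop 0: in=111111 → 111100 (no change)
  #8 pop 4: in=111111 → 111111 (no change)

Fixpoint:
  val[0] = 111100
  val[1] = 111100
  val[2] = 110100
  val[3] = 111100
  val[4] = 111111
  val[5] = 111111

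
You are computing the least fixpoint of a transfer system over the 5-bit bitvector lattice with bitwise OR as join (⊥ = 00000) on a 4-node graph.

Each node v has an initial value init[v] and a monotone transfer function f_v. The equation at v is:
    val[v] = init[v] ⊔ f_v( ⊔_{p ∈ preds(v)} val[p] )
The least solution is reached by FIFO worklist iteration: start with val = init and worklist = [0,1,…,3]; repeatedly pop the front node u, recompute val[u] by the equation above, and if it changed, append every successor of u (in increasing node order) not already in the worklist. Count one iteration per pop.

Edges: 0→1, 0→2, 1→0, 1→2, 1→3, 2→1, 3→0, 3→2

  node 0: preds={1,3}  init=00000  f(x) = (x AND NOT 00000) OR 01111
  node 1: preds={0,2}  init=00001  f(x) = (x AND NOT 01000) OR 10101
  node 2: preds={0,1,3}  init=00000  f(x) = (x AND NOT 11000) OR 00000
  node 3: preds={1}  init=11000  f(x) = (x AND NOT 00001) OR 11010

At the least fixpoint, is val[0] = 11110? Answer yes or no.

Worklist (7 pops):
  #1 pop 0: in=11001 → 11111 (was 00000); enqueue []
  #2 pop 1: in=11111 → 10111 (was 00001); enqueue [0]
  #3 pop 2: in=11111 → 00111 (was 00000); enqueue [1]
  #4 pop 3: in=10111 → 11110 (was 11000); enqueue [2]
  #5 pop 0: in=11111 → 11111 (no change)
  #6 pop 1: in=11111 → 10111 (no change)
  #7 pop 2: in=11111 → 00111 (no change)

Fixpoint:
  val[0] = 11111
  val[1] = 10111
  val[2] = 00111
  val[3] = 11110

no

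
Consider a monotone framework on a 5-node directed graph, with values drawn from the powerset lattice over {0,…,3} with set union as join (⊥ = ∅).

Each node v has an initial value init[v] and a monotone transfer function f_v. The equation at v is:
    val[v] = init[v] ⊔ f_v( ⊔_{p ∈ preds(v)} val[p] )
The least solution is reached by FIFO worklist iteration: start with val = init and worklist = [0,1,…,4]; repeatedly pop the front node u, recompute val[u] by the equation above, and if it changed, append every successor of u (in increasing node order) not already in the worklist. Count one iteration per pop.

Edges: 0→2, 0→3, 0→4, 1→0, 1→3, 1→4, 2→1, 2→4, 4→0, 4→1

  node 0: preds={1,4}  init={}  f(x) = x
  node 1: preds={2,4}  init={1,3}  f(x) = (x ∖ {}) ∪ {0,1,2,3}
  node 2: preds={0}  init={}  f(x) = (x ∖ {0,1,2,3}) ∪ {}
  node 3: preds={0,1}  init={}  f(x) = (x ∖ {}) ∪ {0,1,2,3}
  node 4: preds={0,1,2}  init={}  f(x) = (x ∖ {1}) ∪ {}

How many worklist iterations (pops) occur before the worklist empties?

10

Iteration log — 10 steps:
  step 1. node 0  ⊔preds={1,3}  new={1,3}  old={}  +wl: 
  step 2. node 1  ⊔preds={}  new={0,1,2,3}  old={1,3}  +wl: 0
  step 3. node 2  ⊔preds={1,3}  new={}  stable
  step 4. node 3  ⊔preds={0,1,2,3}  new={0,1,2,3}  old={}  +wl: 
  step 5. node 4  ⊔preds={0,1,2,3}  new={0,2,3}  old={}  +wl: 1
  step 6. node 0  ⊔preds={0,1,2,3}  new={0,1,2,3}  old={1,3}  +wl: 2,3,4
  step 7. node 1  ⊔preds={0,2,3}  new={0,1,2,3}  stable
  step 8. node 2  ⊔preds={0,1,2,3}  new={}  stable
  step 9. node 3  ⊔preds={0,1,2,3}  new={0,1,2,3}  stable
  step 10. node 4  ⊔preds={0,1,2,3}  new={0,2,3}  stable

Least fixpoint reached:
  node 0: {0,1,2,3}
  node 1: {0,1,2,3}
  node 2: {}
  node 3: {0,1,2,3}
  node 4: {0,2,3}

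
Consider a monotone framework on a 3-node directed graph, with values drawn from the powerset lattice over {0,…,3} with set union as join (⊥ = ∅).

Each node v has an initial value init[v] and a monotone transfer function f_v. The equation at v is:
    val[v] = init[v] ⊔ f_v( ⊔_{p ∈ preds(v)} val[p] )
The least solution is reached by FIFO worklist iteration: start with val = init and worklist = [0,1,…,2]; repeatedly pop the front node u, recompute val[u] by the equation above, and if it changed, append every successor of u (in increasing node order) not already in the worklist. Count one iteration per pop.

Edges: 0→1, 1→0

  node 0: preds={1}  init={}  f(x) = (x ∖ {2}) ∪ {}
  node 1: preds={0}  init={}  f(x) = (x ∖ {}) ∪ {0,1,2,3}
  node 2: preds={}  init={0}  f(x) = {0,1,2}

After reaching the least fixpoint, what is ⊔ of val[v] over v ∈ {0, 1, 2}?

Worklist (5 pops):
  #1 pop 0: in={} → {} (no change)
  #2 pop 1: in={} → {0,1,2,3} (was {}); enqueue [0]
  #3 pop 2: in={} → {0,1,2} (was {0}); enqueue []
  #4 pop 0: in={0,1,2,3} → {0,1,3} (was {}); enqueue [1]
  #5 pop 1: in={0,1,3} → {0,1,2,3} (no change)

Fixpoint:
  val[0] = {0,1,3}
  val[1] = {0,1,2,3}
  val[2] = {0,1,2}

{0,1,2,3}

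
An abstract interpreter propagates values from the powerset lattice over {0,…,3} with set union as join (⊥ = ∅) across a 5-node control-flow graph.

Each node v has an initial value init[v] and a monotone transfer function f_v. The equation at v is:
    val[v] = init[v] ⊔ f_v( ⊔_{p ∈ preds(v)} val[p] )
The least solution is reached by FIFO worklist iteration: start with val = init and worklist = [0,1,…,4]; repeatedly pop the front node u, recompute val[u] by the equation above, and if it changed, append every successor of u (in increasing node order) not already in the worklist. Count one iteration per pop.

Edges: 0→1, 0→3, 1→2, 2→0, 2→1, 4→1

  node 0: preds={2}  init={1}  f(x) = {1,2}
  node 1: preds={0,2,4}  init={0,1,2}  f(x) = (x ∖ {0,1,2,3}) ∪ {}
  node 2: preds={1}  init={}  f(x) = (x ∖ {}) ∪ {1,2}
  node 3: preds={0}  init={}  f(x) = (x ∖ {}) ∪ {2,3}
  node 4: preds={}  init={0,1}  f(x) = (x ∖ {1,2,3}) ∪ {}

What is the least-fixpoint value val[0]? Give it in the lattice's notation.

Iteration log — 7 steps:
  step 1. node 0  ⊔preds={}  new={1,2}  old={1}  +wl: 
  step 2. node 1  ⊔preds={0,1,2}  new={0,1,2}  stable
  step 3. node 2  ⊔preds={0,1,2}  new={0,1,2}  old={}  +wl: 0,1
  step 4. node 3  ⊔preds={1,2}  new={1,2,3}  old={}  +wl: 
  step 5. node 4  ⊔preds={}  new={0,1}  stable
  step 6. node 0  ⊔preds={0,1,2}  new={1,2}  stable
  step 7. node 1  ⊔preds={0,1,2}  new={0,1,2}  stable

Least fixpoint reached:
  node 0: {1,2}
  node 1: {0,1,2}
  node 2: {0,1,2}
  node 3: {1,2,3}
  node 4: {0,1}

{1,2}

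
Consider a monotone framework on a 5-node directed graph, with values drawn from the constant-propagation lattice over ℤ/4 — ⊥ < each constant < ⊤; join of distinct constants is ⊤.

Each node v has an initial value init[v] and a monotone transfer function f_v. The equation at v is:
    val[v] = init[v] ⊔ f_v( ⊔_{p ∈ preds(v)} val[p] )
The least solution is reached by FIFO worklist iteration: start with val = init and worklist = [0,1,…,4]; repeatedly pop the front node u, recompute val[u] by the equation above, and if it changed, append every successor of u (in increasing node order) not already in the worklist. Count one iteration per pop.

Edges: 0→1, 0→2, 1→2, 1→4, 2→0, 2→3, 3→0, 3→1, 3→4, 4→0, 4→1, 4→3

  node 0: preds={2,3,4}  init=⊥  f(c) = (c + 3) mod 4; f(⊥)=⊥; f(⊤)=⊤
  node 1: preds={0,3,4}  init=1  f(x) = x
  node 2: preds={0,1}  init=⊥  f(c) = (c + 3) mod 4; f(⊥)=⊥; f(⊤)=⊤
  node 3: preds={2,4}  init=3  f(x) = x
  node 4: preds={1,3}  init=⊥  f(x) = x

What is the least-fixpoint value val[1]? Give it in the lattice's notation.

⊤

Trace (9 dequeues):
  [1] u=0 | in 3 | out 2 | prev ⊥ | push {}
  [2] u=1 | in ⊤ | out ⊤ | prev 1 | push {}
  [3] u=2 | in ⊤ | out ⊤ | prev ⊥ | push {0}
  [4] u=3 | in ⊤ | out ⊤ | prev 3 | push {1}
  [5] u=4 | in ⊤ | out ⊤ | prev ⊥ | push {3}
  [6] u=0 | in ⊤ | out ⊤ | prev 2 | push {2}
  [7] u=1 | in ⊤ | out ⊤ | ==
  [8] u=3 | in ⊤ | out ⊤ | ==
  [9] u=2 | in ⊤ | out ⊤ | ==

Converged values:
  [0] ⊤
  [1] ⊤
  [2] ⊤
  [3] ⊤
  [4] ⊤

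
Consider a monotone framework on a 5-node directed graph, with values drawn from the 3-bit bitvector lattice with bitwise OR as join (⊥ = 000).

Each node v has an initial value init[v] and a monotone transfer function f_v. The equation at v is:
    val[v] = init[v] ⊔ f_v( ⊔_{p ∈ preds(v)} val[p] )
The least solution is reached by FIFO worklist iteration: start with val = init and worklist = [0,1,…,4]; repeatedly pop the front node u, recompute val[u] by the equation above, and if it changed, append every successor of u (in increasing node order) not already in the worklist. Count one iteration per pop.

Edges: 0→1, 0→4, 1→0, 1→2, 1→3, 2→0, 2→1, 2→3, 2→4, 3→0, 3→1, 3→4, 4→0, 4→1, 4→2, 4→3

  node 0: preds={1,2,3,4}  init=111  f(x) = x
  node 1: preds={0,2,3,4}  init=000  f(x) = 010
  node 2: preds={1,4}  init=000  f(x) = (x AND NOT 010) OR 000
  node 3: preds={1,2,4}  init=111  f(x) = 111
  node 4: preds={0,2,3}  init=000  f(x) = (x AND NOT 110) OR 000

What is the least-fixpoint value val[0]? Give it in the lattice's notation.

Iteration log — 12 steps:
  step 1. node 0  ⊔preds=111  new=111  stable
  step 2. node 1  ⊔preds=111  new=010  old=000  +wl: 0
  step 3. node 2  ⊔preds=010  new=000  stable
  step 4. node 3  ⊔preds=010  new=111  stable
  step 5. node 4  ⊔preds=111  new=001  old=000  +wl: 1,2,3
  step 6. node 0  ⊔preds=111  new=111  stable
  step 7. node 1  ⊔preds=111  new=010  stable
  step 8. node 2  ⊔preds=011  new=001  old=000  +wl: 0,1,4
  step 9. node 3  ⊔preds=011  new=111  stable
  step 10. node 0  ⊔preds=111  new=111  stable
  step 11. node 1  ⊔preds=111  new=010  stable
  step 12. node 4  ⊔preds=111  new=001  stable

Least fixpoint reached:
  node 0: 111
  node 1: 010
  node 2: 001
  node 3: 111
  node 4: 001

111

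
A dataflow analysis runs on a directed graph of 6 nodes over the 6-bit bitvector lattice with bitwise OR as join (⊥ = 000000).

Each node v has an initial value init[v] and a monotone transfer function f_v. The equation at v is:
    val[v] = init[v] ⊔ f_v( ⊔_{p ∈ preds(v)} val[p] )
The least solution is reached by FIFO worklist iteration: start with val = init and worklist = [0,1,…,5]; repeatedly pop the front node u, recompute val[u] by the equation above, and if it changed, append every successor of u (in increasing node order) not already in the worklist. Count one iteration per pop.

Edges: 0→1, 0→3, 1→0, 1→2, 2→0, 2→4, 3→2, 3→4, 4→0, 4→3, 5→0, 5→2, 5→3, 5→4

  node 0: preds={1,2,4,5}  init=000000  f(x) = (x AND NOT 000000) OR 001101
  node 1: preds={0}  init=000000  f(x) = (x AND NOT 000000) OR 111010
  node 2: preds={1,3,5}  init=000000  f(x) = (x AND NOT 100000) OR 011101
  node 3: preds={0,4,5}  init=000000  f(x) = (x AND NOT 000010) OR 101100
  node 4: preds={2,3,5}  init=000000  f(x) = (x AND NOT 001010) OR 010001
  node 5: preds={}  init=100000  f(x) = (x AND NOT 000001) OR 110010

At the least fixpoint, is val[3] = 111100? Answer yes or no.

Trace (12 dequeues):
  [1] u=0 | in 100000 | out 101101 | prev 000000 | push {}
  [2] u=1 | in 101101 | out 111111 | prev 000000 | push {0}
  [3] u=2 | in 111111 | out 011111 | prev 000000 | push {}
  [4] u=3 | in 101101 | out 101101 | prev 000000 | push {2}
  [5] u=4 | in 111111 | out 110101 | prev 000000 | push {3}
  [6] u=5 | in 000000 | out 110010 | prev 100000 | push {4}
  [7] u=0 | in 111111 | out 111111 | prev 101101 | push {1}
  [8] u=2 | in 111111 | out 011111 | ==
  [9] u=3 | in 111111 | out 111101 | prev 101101 | push {2}
  [10] u=4 | in 111111 | out 110101 | ==
  [11] u=1 | in 111111 | out 111111 | ==
  [12] u=2 | in 111111 | out 011111 | ==

Converged values:
  [0] 111111
  [1] 111111
  [2] 011111
  [3] 111101
  [4] 110101
  [5] 110010

no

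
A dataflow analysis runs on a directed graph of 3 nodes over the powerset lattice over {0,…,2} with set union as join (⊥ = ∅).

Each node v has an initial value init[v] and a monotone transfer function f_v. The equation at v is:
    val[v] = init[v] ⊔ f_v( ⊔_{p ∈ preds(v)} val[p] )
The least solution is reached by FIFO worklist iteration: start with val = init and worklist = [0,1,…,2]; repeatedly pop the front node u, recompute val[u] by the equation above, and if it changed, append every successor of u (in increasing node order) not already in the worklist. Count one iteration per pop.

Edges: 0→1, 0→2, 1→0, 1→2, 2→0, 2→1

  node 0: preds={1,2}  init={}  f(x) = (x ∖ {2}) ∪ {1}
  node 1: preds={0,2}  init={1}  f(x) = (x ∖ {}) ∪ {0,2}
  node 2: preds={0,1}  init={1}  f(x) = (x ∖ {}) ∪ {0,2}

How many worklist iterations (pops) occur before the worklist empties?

6

Iteration log — 6 steps:
  step 1. node 0  ⊔preds={1}  new={1}  old={}  +wl: 
  step 2. node 1  ⊔preds={1}  new={0,1,2}  old={1}  +wl: 0
  step 3. node 2  ⊔preds={0,1,2}  new={0,1,2}  old={1}  +wl: 1
  step 4. node 0  ⊔preds={0,1,2}  new={0,1}  old={1}  +wl: 2
  step 5. node 1  ⊔preds={0,1,2}  new={0,1,2}  stable
  step 6. node 2  ⊔preds={0,1,2}  new={0,1,2}  stable

Least fixpoint reached:
  node 0: {0,1}
  node 1: {0,1,2}
  node 2: {0,1,2}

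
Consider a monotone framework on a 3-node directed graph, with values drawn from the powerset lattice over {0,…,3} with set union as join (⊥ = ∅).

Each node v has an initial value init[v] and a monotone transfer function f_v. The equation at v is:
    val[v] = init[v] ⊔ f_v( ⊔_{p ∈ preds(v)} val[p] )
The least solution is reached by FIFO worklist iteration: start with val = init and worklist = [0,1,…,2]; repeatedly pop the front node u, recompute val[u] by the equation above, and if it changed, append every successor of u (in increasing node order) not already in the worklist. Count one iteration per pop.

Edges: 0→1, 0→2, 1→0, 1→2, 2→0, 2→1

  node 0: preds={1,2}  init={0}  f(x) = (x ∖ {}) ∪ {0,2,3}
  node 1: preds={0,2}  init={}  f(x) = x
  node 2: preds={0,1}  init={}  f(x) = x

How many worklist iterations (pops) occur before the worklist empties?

5

Trace (5 dequeues):
  [1] u=0 | in {} | out {0,2,3} | prev {0} | push {}
  [2] u=1 | in {0,2,3} | out {0,2,3} | prev {} | push {0}
  [3] u=2 | in {0,2,3} | out {0,2,3} | prev {} | push {1}
  [4] u=0 | in {0,2,3} | out {0,2,3} | ==
  [5] u=1 | in {0,2,3} | out {0,2,3} | ==

Converged values:
  [0] {0,2,3}
  [1] {0,2,3}
  [2] {0,2,3}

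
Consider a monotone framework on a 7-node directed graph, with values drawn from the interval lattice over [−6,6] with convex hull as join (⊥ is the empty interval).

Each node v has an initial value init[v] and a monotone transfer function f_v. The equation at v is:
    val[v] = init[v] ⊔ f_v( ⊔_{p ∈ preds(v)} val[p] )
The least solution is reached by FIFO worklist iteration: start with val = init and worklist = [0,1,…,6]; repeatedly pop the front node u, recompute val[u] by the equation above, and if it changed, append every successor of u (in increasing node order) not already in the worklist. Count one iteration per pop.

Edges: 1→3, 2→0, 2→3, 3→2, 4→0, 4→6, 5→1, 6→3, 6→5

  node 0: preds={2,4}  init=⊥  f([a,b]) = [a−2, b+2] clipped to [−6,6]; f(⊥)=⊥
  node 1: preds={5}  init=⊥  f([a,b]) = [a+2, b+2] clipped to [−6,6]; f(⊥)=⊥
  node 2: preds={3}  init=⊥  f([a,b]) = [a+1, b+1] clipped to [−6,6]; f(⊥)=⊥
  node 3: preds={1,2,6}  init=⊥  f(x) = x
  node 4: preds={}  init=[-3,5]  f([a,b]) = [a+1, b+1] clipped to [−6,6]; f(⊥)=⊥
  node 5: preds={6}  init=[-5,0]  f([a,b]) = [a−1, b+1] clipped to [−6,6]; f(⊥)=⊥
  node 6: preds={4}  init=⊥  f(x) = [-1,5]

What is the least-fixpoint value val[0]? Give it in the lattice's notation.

[-5,6]

Worklist (16 pops):
  #1 pop 0: in=[-3,5] → [-5,6] (was ⊥); enqueue []
  #2 pop 1: in=[-5,0] → [-3,2] (was ⊥); enqueue []
  #3 pop 2: in=⊥ → ⊥ (no change)
  #4 pop 3: in=[-3,2] → [-3,2] (was ⊥); enqueue [2]
  #5 pop 4: in=⊥ → [-3,5] (no change)
  #6 pop 5: in=⊥ → [-5,0] (no change)
  #7 pop 6: in=[-3,5] → [-1,5] (was ⊥); enqueue [3,5]
  #8 pop 2: in=[-3,2] → [-2,3] (was ⊥); enqueue [0]
  #9 pop 3: in=[-3,5] → [-3,5] (was [-3,2]); enqueue [2]
  #10 pop 5: in=[-1,5] → [-5,6] (was [-5,0]); enqueue [1]
  #11 pop 0: in=[-3,5] → [-5,6] (no change)
  #12 pop 2: in=[-3,5] → [-2,6] (was [-2,3]); enqueue [0,3]
  #13 pop 1: in=[-5,6] → [-3,6] (was [-3,2]); enqueue []
  #14 pop 0: in=[-3,6] → [-5,6] (no change)
  #15 pop 3: in=[-3,6] → [-3,6] (was [-3,5]); enqueue [2]
  #16 pop 2: in=[-3,6] → [-2,6] (no change)

Fixpoint:
  val[0] = [-5,6]
  val[1] = [-3,6]
  val[2] = [-2,6]
  val[3] = [-3,6]
  val[4] = [-3,5]
  val[5] = [-5,6]
  val[6] = [-1,5]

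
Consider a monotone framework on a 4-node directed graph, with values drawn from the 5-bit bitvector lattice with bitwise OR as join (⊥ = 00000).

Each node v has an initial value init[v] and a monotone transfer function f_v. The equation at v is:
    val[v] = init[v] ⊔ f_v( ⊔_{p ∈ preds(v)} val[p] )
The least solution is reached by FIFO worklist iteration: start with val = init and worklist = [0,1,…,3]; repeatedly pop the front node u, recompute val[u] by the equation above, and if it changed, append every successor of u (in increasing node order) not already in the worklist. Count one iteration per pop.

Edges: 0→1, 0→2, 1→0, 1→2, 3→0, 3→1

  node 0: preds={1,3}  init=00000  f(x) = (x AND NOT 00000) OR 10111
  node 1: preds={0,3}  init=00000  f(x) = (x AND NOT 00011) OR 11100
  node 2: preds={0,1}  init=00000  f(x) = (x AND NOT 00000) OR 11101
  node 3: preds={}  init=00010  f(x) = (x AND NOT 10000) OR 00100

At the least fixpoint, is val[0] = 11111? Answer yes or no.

yes

Iteration log — 7 steps:
  step 1. node 0  ⊔preds=00010  new=10111  old=00000  +wl: 
  step 2. node 1  ⊔preds=10111  new=11100  old=00000  +wl: 0
  step 3. node 2  ⊔preds=11111  new=11111  old=00000  +wl: 
  step 4. node 3  ⊔preds=00000  new=00110  old=00010  +wl: 1
  step 5. node 0  ⊔preds=11110  new=11111  old=10111  +wl: 2
  step 6. node 1  ⊔preds=11111  new=11100  stable
  step 7. node 2  ⊔preds=11111  new=11111  stable

Least fixpoint reached:
  node 0: 11111
  node 1: 11100
  node 2: 11111
  node 3: 00110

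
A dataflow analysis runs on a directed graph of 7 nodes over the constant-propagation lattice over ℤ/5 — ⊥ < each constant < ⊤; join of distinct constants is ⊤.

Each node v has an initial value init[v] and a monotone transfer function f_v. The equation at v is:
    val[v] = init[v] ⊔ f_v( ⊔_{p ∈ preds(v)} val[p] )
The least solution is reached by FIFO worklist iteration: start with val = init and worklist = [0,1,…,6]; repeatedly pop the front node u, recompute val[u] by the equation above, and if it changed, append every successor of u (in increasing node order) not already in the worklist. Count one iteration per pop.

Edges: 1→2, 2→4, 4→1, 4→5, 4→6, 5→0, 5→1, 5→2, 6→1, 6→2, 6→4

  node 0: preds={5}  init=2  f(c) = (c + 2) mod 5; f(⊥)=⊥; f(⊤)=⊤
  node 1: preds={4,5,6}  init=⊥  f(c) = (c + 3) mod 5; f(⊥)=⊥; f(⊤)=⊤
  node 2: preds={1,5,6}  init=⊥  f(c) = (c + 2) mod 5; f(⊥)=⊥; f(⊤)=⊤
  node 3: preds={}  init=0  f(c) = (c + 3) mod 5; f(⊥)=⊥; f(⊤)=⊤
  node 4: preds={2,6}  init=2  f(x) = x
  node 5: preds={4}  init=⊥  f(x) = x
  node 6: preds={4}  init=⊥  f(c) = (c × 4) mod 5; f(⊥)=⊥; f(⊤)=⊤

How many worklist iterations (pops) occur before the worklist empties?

Worklist (18 pops):
  #1 pop 0: in=⊥ → 2 (no change)
  #2 pop 1: in=2 → 0 (was ⊥); enqueue []
  #3 pop 2: in=0 → 2 (was ⊥); enqueue []
  #4 pop 3: in=⊥ → 0 (no change)
  #5 pop 4: in=2 → 2 (no change)
  #6 pop 5: in=2 → 2 (was ⊥); enqueue [0,1,2]
  #7 pop 6: in=2 → 3 (was ⊥); enqueue [4]
  #8 pop 0: in=2 → ⊤ (was 2); enqueue []
  #9 pop 1: in=⊤ → ⊤ (was 0); enqueue []
  #10 pop 2: in=⊤ → ⊤ (was 2); enqueue []
  #11 pop 4: in=⊤ → ⊤ (was 2); enqueue [1,5,6]
  #12 pop 1: in=⊤ → ⊤ (no change)
  #13 pop 5: in=⊤ → ⊤ (was 2); enqueue [0,1,2]
  #14 pop 6: in=⊤ → ⊤ (was 3); enqueue [4]
  #15 pop 0: in=⊤ → ⊤ (no change)
  #16 pop 1: in=⊤ → ⊤ (no change)
  #17 pop 2: in=⊤ → ⊤ (no change)
  #18 pop 4: in=⊤ → ⊤ (no change)

Fixpoint:
  val[0] = ⊤
  val[1] = ⊤
  val[2] = ⊤
  val[3] = 0
  val[4] = ⊤
  val[5] = ⊤
  val[6] = ⊤

18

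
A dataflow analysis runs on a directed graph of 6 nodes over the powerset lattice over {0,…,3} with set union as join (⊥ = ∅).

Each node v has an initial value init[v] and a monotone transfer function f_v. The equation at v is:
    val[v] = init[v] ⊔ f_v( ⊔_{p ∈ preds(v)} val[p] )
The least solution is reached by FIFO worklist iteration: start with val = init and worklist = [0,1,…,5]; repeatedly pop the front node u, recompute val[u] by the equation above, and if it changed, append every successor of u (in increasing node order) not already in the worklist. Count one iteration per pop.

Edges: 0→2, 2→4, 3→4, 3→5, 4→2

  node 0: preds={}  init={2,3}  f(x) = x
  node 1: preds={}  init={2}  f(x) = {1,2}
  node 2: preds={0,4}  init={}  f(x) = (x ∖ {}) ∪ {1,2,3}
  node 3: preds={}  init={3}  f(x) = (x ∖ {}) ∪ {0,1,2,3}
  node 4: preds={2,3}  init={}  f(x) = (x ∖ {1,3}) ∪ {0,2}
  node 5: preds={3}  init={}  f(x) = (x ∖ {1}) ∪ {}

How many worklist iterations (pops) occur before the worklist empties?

8

Trace (8 dequeues):
  [1] u=0 | in {} | out {2,3} | ==
  [2] u=1 | in {} | out {1,2} | prev {2} | push {}
  [3] u=2 | in {2,3} | out {1,2,3} | prev {} | push {}
  [4] u=3 | in {} | out {0,1,2,3} | prev {3} | push {}
  [5] u=4 | in {0,1,2,3} | out {0,2} | prev {} | push {2}
  [6] u=5 | in {0,1,2,3} | out {0,2,3} | prev {} | push {}
  [7] u=2 | in {0,2,3} | out {0,1,2,3} | prev {1,2,3} | push {4}
  [8] u=4 | in {0,1,2,3} | out {0,2} | ==

Converged values:
  [0] {2,3}
  [1] {1,2}
  [2] {0,1,2,3}
  [3] {0,1,2,3}
  [4] {0,2}
  [5] {0,2,3}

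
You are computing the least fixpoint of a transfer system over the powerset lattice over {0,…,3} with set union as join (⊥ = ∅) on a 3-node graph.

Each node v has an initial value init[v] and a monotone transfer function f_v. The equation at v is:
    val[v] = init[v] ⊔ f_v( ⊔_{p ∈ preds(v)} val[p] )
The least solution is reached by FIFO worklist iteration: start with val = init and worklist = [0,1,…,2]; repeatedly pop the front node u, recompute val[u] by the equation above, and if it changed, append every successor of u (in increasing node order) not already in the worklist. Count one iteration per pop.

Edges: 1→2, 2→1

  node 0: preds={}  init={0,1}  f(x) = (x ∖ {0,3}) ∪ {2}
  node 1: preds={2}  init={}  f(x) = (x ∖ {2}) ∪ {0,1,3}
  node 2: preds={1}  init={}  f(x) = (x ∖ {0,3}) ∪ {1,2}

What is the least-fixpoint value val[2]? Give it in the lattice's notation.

{1,2}

Iteration log — 4 steps:
  step 1. node 0  ⊔preds={}  new={0,1,2}  old={0,1}  +wl: 
  step 2. node 1  ⊔preds={}  new={0,1,3}  old={}  +wl: 
  step 3. node 2  ⊔preds={0,1,3}  new={1,2}  old={}  +wl: 1
  step 4. node 1  ⊔preds={1,2}  new={0,1,3}  stable

Least fixpoint reached:
  node 0: {0,1,2}
  node 1: {0,1,3}
  node 2: {1,2}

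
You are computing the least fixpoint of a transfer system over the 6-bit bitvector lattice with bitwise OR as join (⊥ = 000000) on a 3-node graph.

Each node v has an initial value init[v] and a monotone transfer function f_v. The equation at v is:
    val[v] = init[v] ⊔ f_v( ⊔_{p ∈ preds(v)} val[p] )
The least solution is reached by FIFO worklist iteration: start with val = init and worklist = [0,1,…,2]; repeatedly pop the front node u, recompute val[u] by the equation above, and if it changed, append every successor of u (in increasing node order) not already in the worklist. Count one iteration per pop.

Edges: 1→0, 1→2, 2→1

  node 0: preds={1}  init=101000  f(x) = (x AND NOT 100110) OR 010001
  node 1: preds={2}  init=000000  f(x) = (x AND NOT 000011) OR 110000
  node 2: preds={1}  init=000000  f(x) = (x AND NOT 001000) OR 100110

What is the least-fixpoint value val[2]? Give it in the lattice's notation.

110110

Worklist (7 pops):
  #1 pop 0: in=000000 → 111001 (was 101000); enqueue []
  #2 pop 1: in=000000 → 110000 (was 000000); enqueue [0]
  #3 pop 2: in=110000 → 110110 (was 000000); enqueue [1]
  #4 pop 0: in=110000 → 111001 (no change)
  #5 pop 1: in=110110 → 110100 (was 110000); enqueue [0,2]
  #6 pop 0: in=110100 → 111001 (no change)
  #7 pop 2: in=110100 → 110110 (no change)

Fixpoint:
  val[0] = 111001
  val[1] = 110100
  val[2] = 110110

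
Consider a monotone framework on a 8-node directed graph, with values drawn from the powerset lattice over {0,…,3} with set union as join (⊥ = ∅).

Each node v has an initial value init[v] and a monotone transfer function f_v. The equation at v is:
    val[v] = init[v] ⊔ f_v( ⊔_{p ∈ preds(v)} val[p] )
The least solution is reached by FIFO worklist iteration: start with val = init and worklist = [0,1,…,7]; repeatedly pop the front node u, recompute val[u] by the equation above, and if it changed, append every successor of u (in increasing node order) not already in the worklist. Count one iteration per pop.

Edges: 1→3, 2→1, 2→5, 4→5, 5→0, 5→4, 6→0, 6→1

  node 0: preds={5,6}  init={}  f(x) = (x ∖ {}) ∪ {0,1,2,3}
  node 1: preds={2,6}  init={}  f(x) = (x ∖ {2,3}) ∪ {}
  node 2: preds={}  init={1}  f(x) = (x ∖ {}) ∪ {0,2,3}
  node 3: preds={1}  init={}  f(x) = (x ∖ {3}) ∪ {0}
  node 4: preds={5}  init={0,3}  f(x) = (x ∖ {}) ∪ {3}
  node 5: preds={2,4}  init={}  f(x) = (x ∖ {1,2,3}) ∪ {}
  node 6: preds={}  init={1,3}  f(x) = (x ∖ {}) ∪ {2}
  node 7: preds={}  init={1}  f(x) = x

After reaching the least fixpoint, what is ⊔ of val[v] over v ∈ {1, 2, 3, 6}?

Trace (12 dequeues):
  [1] u=0 | in {1,3} | out {0,1,2,3} | prev {} | push {}
  [2] u=1 | in {1,3} | out {1} | prev {} | push {}
  [3] u=2 | in {} | out {0,1,2,3} | prev {1} | push {1}
  [4] u=3 | in {1} | out {0,1} | prev {} | push {}
  [5] u=4 | in {} | out {0,3} | ==
  [6] u=5 | in {0,1,2,3} | out {0} | prev {} | push {0,4}
  [7] u=6 | in {} | out {1,2,3} | prev {1,3} | push {}
  [8] u=7 | in {} | out {1} | ==
  [9] u=1 | in {0,1,2,3} | out {0,1} | prev {1} | push {3}
  [10] u=0 | in {0,1,2,3} | out {0,1,2,3} | ==
  [11] u=4 | in {0} | out {0,3} | ==
  [12] u=3 | in {0,1} | out {0,1} | ==

Converged values:
  [0] {0,1,2,3}
  [1] {0,1}
  [2] {0,1,2,3}
  [3] {0,1}
  [4] {0,3}
  [5] {0}
  [6] {1,2,3}
  [7] {1}

{0,1,2,3}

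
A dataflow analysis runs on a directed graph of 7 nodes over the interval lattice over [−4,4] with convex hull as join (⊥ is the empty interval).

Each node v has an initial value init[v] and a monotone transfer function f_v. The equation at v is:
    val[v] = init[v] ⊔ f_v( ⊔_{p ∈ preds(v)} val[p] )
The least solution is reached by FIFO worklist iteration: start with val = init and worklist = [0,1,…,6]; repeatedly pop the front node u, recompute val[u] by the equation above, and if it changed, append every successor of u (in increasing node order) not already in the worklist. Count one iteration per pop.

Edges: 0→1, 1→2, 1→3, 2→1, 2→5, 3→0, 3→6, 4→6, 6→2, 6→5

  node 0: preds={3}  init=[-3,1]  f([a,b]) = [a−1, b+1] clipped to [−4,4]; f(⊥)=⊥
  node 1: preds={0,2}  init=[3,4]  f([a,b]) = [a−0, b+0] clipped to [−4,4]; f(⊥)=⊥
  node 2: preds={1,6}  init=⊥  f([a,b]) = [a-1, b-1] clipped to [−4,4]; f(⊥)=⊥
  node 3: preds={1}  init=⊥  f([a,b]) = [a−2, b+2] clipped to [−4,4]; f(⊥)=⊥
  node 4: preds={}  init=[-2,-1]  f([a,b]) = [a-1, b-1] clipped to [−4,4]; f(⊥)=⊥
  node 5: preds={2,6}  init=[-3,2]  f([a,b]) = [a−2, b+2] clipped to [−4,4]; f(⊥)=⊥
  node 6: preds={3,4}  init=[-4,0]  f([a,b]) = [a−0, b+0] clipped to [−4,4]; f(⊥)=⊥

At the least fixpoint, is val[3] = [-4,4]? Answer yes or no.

yes

Trace (13 dequeues):
  [1] u=0 | in ⊥ | out [-3,1] | ==
  [2] u=1 | in [-3,1] | out [-3,4] | prev [3,4] | push {}
  [3] u=2 | in [-4,4] | out [-4,3] | prev ⊥ | push {1}
  [4] u=3 | in [-3,4] | out [-4,4] | prev ⊥ | push {0}
  [5] u=4 | in ⊥ | out [-2,-1] | ==
  [6] u=5 | in [-4,3] | out [-4,4] | prev [-3,2] | push {}
  [7] u=6 | in [-4,4] | out [-4,4] | prev [-4,0] | push {2,5}
  [8] u=1 | in [-4,3] | out [-4,4] | prev [-3,4] | push {3}
  [9] u=0 | in [-4,4] | out [-4,4] | prev [-3,1] | push {1}
  [10] u=2 | in [-4,4] | out [-4,3] | ==
  [11] u=5 | in [-4,4] | out [-4,4] | ==
  [12] u=3 | in [-4,4] | out [-4,4] | ==
  [13] u=1 | in [-4,4] | out [-4,4] | ==

Converged values:
  [0] [-4,4]
  [1] [-4,4]
  [2] [-4,3]
  [3] [-4,4]
  [4] [-2,-1]
  [5] [-4,4]
  [6] [-4,4]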